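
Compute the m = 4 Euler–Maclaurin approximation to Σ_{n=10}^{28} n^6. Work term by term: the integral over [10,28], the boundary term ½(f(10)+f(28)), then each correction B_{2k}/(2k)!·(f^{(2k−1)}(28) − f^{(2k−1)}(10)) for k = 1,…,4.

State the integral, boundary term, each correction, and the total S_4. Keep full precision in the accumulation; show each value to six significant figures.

S_4 ≈ 2.17613e+09

∫_10^28 x^6 dx evaluates to 1.92613e+09.
Boundary: ½(f(10) + f(28)) = ½(1.00000e+06 + 4.81890e+08) = 2.41445e+08.
Integral + boundary = 2.16758e+09.
k=1: B_{2}/(2)! × [f^{(1)}(28) − f^{(1)}(10)] = 1/12 × (1.03262e+08 − 600000) = 8.55518e+06.
Running total after k=1: 2.17613e+09.
k=2: B_{4}/(4)! × [f^{(3)}(28) − f^{(3)}(10)] = −1/720 × (2.63424e+06 − 120000) = -3492.00.
Running total after k=2: 2.17613e+09.
k=3: B_{6}/(6)! × [f^{(5)}(28) − f^{(5)}(10)] = 1/30240 × (20160.0 − 7200.00) = 0.428571.
Running total after k=3: 2.17613e+09.
k=4: B_{8}/(8)! × [f^{(7)}(28) − f^{(7)}(10)] = −1/1209600 × (0.00000 − 0.00000) = 0.00000.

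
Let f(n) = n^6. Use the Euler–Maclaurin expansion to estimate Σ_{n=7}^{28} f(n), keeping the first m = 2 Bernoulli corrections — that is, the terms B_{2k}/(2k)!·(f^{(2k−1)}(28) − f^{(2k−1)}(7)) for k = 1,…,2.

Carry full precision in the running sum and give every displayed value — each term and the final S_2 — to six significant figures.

The integral term ∫_7^28 x^6 dx = 1.92744e+09.
Endpoint term: (f(7) + f(28))/2 = (117649 + 4.81890e+08)/2 = 2.41004e+08.
So far: 2.16845e+09.
k=1: B_{2}/(2)! × [f^{(1)}(28) − f^{(1)}(7)] = 1/12 × (1.03262e+08 − 100842) = 8.59678e+06.
Partial sum through k=1: 2.17704e+09.
k=2: B_{4}/(4)! × [f^{(3)}(28) − f^{(3)}(7)] = −1/720 × (2.63424e+06 − 41160.0) = -3601.50.

S_2 ≈ 2.17704e+09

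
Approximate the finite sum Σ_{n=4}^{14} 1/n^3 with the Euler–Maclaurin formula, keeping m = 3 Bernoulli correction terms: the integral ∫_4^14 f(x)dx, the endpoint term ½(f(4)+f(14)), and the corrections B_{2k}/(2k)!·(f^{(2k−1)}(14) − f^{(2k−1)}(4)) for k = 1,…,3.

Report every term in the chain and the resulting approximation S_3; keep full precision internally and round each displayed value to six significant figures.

∫_4^14 1/x^3 dx evaluates to 0.0286990.
Endpoint term: (f(4) + f(14))/2 = (0.0156250 + 0.000364431)/2 = 0.00799472.
Running total after boundary: 0.0366937.
Order-1 term: 1/12 · (-7.80925e-05 − (-0.0117188)) = 0.000970055.
Partial sum through k=1: 0.0376638.
Order-2 term: −1/720 · (-7.96862e-06 − (-0.0146484)) = -2.03340e-05.
Partial sum through k=2: 0.0376434.
Order-3 term: 1/30240 · (-1.70756e-06 − (-0.0384521)) = 1.27151e-06.

S_3 ≈ 0.0376447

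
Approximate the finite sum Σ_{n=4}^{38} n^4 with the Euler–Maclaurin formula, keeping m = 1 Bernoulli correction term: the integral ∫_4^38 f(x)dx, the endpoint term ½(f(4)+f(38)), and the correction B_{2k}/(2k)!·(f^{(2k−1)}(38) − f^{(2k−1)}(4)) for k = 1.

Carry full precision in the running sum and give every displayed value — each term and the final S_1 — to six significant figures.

∫_4^38 x^4 dx evaluates to 1.58468e+07.
½[f(4) + f(38)] = ½[256.000 + 2.08514e+06] = 1.04270e+06.
So far: 1.68895e+07.
k=1: B_{2}/(2)! × [f^{(1)}(38) − f^{(1)}(4)] = 1/12 × (219488 − 256.000) = 18269.3.

S_1 ≈ 1.69078e+07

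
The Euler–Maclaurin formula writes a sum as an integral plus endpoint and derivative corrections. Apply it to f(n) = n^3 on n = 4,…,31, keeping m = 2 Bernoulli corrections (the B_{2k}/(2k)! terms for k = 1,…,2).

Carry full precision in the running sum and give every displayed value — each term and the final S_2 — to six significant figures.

∫_4^31 x^3 dx evaluates to 230816.
Boundary: ½(f(4) + f(31)) = ½(64.0000 + 29791.0) = 14927.5.
So far: 245744.
Correction k=1: B_{2}/2! · (f^{(1)}(31) − f^{(1)}(4)) = 1/12 · (2883.00 − 48.0000) = 236.250.
After k=1: 245980.
Correction k=2: B_{4}/4! · (f^{(3)}(31) − f^{(3)}(4)) = −1/720 · (6.00000 − 6.00000) = 0.00000.

S_2 ≈ 245980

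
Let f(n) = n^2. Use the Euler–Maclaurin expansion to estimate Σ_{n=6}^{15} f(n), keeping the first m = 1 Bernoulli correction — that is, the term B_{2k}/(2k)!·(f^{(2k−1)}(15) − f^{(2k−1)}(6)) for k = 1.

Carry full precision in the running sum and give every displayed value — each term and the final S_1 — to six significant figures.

S_1 ≈ 1185.00

Integral: ∫_6^15 x^2 dx = 1053.00.
½[f(6) + f(15)] = ½[36.0000 + 225.000] = 130.500.
Integral + boundary = 1183.50.
Correction k=1: B_{2}/2! · (f^{(1)}(15) − f^{(1)}(6)) = 1/12 · (30.0000 − 12.0000) = 1.50000.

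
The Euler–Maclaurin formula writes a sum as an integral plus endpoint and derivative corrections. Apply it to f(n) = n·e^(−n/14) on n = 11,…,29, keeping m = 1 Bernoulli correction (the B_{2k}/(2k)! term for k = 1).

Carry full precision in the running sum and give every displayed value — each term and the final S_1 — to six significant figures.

∫_11^29 x·e^(−x/14) dx evaluates to 83.6725.
Endpoint term: (f(11) + f(29))/2 = (5.01373 + 3.65416)/2 = 4.33395.
Running total after boundary: 88.0065.
k=1: B_{2}/(2)! × [f^{(1)}(29) − f^{(1)}(11)] = 1/12 × (-0.135006 − 0.0976701) = -0.0193897.

S_1 ≈ 87.9871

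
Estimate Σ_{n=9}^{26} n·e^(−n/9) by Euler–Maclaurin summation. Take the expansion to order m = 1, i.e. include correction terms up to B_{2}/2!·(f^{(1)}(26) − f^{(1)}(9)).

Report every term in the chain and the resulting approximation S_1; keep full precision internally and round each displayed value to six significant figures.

S_1 ≈ 44.4405

∫_9^26 x·e^(−x/9) dx evaluates to 42.0705.
½[f(9) + f(26)] = ½[3.31091 + 1.44659] = 2.37875.
Running total after boundary: 44.4493.
Order-1 term: 1/12 · (-0.105094 − 0.00000) = -0.00875783.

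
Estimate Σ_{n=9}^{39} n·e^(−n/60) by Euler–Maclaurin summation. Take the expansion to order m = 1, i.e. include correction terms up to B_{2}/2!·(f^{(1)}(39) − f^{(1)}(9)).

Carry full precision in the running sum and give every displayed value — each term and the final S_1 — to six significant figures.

Integral: ∫_9^39 x·e^(−x/60) dx = 462.379.
Boundary: ½(f(9) + f(39)) = ½(7.74637 + 20.3598) = 14.0531.
Integral + boundary = 476.432.
Order-1 term: 1/12 · (0.182716 − 0.731602) = -0.0457405.

S_1 ≈ 476.386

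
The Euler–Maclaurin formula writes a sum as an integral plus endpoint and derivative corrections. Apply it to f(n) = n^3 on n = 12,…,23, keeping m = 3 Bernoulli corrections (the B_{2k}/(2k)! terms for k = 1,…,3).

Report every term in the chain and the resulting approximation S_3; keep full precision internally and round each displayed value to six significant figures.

S_3 ≈ 71820.0

∫_12^23 x^3 dx evaluates to 64776.2.
½[f(12) + f(23)] = ½[1728.00 + 12167.0] = 6947.50.
So far: 71723.8.
Order-1 term: 1/12 · (1587.00 − 432.000) = 96.2500.
After k=1: 71820.0.
Order-2 term: −1/720 · (6.00000 − 6.00000) = 0.00000.
After k=2: 71820.0.
Order-3 term: 1/30240 · (0.00000 − 0.00000) = 0.00000.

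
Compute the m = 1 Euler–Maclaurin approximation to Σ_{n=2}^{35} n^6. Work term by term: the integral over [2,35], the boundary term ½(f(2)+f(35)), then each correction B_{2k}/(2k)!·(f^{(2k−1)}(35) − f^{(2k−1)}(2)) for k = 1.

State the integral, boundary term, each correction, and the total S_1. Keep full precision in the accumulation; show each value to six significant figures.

S_1 ≈ 1.01367e+10

Integral: ∫_2^35 x^6 dx = 9.19133e+09.
Endpoint term: (f(2) + f(35))/2 = (64.0000 + 1.83827e+09)/2 = 9.19133e+08.
So far: 1.01105e+10.
Order-1 term: 1/12 · (3.15131e+08 − 192.000) = 2.62609e+07.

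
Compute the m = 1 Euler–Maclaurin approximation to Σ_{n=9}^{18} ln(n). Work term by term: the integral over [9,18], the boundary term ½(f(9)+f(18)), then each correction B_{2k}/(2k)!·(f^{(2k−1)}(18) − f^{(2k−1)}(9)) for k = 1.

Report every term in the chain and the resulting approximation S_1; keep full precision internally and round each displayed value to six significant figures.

S_1 ≈ 25.7908

∫_9^18 ln(x) dx evaluates to 23.2517.
½[f(9) + f(18)] = ½[2.19722 + 2.89037] = 2.54380.
So far: 25.7955.
Order-1 term: 1/12 · (0.0555556 − 0.111111) = -0.00462963.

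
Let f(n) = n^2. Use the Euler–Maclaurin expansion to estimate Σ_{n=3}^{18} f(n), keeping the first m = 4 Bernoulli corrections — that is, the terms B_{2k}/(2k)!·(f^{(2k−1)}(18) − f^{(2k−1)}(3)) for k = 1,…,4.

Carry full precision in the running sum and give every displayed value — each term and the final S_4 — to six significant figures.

S_4 ≈ 2104.00

The integral term ∫_3^18 x^2 dx = 1935.00.
Endpoint term: (f(3) + f(18))/2 = (9.00000 + 324.000)/2 = 166.500.
So far: 2101.50.
k=1: B_{2}/(2)! × [f^{(1)}(18) − f^{(1)}(3)] = 1/12 × (36.0000 − 6.00000) = 2.50000.
Partial sum through k=1: 2104.00.
k=2: B_{4}/(4)! × [f^{(3)}(18) − f^{(3)}(3)] = −1/720 × (0.00000 − 0.00000) = 0.00000.
Partial sum through k=2: 2104.00.
k=3: B_{6}/(6)! × [f^{(5)}(18) − f^{(5)}(3)] = 1/30240 × (0.00000 − 0.00000) = 0.00000.
Partial sum through k=3: 2104.00.
k=4: B_{8}/(8)! × [f^{(7)}(18) − f^{(7)}(3)] = −1/1209600 × (0.00000 − 0.00000) = 0.00000.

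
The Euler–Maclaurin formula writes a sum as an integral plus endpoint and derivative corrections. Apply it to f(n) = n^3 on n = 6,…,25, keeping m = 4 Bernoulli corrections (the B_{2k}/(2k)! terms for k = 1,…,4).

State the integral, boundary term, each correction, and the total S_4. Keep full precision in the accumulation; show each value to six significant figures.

∫_6^25 x^3 dx evaluates to 97332.2.
Endpoint term: (f(6) + f(25))/2 = (216.000 + 15625.0)/2 = 7920.50.
Integral + boundary = 105253.
k=1: B_{2}/(2)! × [f^{(1)}(25) − f^{(1)}(6)] = 1/12 × (1875.00 − 108.000) = 147.250.
After k=1: 105400.
k=2: B_{4}/(4)! × [f^{(3)}(25) − f^{(3)}(6)] = −1/720 × (6.00000 − 6.00000) = 0.00000.
After k=2: 105400.
k=3: B_{6}/(6)! × [f^{(5)}(25) − f^{(5)}(6)] = 1/30240 × (0.00000 − 0.00000) = 0.00000.
After k=3: 105400.
k=4: B_{8}/(8)! × [f^{(7)}(25) − f^{(7)}(6)] = −1/1209600 × (0.00000 − 0.00000) = 0.00000.

S_4 ≈ 105400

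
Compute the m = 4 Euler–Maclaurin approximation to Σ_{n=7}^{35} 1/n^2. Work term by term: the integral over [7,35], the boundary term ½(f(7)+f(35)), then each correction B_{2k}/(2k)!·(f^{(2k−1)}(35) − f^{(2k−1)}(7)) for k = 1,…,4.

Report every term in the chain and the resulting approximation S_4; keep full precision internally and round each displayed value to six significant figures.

Integral: ∫_7^35 1/x^2 dx = 0.114286.
½[f(7) + f(35)] = ½[0.0204082 + 0.000816327] = 0.0106122.
So far: 0.124898.
k=1: B_{2}/(2)! × [f^{(1)}(35) − f^{(1)}(7)] = 1/12 × (-4.66472e-05 − (-0.00583090)) = 0.000482021.
Partial sum through k=1: 0.125380.
k=2: B_{4}/(4)! × [f^{(3)}(35) − f^{(3)}(7)] = −1/720 × (-4.56952e-07 − (-0.00142798)) = -1.98267e-06.
Partial sum through k=2: 0.125378.
k=3: B_{6}/(6)! × [f^{(5)}(35) − f^{(5)}(7)] = 1/30240 × (-1.11907e-08 − (-0.000874271)) = 2.89107e-08.
Partial sum through k=3: 0.125378.
k=4: B_{8}/(8)! × [f^{(7)}(35) − f^{(7)}(7)] = −1/1209600 × (-5.11574e-10 − (-0.000999167)) = -8.26031e-10.

S_4 ≈ 0.125378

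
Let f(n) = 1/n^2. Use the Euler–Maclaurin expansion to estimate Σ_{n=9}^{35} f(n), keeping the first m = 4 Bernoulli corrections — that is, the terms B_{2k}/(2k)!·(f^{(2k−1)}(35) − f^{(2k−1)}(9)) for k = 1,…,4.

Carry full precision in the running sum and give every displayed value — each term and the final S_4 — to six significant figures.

∫_9^35 1/x^2 dx evaluates to 0.0825397.
Boundary: ½(f(9) + f(35)) = ½(0.0123457 + 0.000816327) = 0.00658100.
So far: 0.0891207.
Order-1 term: 1/12 · (-4.66472e-05 − (-0.00274348)) = 0.000224736.
Running total after k=1: 0.0893454.
Order-2 term: −1/720 · (-4.56952e-07 − (-0.000406442)) = -5.63868e-07.
Running total after k=2: 0.0893449.
Order-3 term: 1/30240 · (-1.11907e-08 − (-0.000150534)) = 4.97761e-09.
Running total after k=3: 0.0893449.
Order-4 term: −1/1209600 · (-5.11574e-10 − (-0.000104073)) = -8.60387e-11.

S_4 ≈ 0.0893449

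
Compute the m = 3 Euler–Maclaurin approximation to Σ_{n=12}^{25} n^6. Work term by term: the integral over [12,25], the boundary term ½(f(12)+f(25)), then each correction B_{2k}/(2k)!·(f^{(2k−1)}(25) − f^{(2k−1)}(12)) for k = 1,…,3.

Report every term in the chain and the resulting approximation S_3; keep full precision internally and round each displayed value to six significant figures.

S_3 ≈ 9.95131e+08

Integral: ∫_12^25 x^6 dx = 8.66812e+08.
Boundary: ½(f(12) + f(25)) = ½(2.98598e+06 + 2.44141e+08) = 1.23563e+08.
Running total after boundary: 9.90375e+08.
k=1: B_{2}/(2)! × [f^{(1)}(25) − f^{(1)}(12)] = 1/12 × (5.85938e+07 − 1.49299e+06) = 4.75840e+06.
Partial sum through k=1: 9.95134e+08.
k=2: B_{4}/(4)! × [f^{(3)}(25) − f^{(3)}(12)] = −1/720 × (1.87500e+06 − 207360) = -2316.17.
Partial sum through k=2: 9.95131e+08.
k=3: B_{6}/(6)! × [f^{(5)}(25) − f^{(5)}(12)] = 1/30240 × (18000.0 − 8640.00) = 0.309524.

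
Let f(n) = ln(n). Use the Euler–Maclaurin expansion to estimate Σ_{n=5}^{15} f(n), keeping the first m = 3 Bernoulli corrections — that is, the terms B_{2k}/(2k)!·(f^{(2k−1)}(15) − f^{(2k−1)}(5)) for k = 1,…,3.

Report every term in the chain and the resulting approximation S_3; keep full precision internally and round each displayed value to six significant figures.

The integral term ∫_5^15 ln(x) dx = 22.5736.
Boundary: ½(f(5) + f(15)) = ½(1.60944 + 2.70805) = 2.15874.
Integral + boundary = 24.7323.
Order-1 term: 1/12 · (0.0666667 − 0.200000) = -0.0111111.
Partial sum through k=1: 24.7212.
Order-2 term: −1/720 · (0.000592593 − 0.0160000) = 2.13992e-05.
Partial sum through k=2: 24.7212.
Order-3 term: 1/30240 · (3.16049e-05 − 0.00768000) = -2.52923e-07.

S_3 ≈ 24.7212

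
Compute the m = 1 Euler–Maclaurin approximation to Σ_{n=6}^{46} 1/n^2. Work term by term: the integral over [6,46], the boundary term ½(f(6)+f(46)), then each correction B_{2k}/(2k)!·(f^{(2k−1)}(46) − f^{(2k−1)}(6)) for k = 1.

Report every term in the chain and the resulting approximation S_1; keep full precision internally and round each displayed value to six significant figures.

S_1 ≈ 0.159823

∫_6^46 1/x^2 dx evaluates to 0.144928.
Endpoint term: (f(6) + f(46))/2 = (0.0277778 + 0.000472590)/2 = 0.0141252.
So far: 0.159053.
Correction k=1: B_{2}/2! · (f^{(1)}(46) − f^{(1)}(6)) = 1/12 · (-2.05474e-05 − (-0.00925926)) = 0.000769893.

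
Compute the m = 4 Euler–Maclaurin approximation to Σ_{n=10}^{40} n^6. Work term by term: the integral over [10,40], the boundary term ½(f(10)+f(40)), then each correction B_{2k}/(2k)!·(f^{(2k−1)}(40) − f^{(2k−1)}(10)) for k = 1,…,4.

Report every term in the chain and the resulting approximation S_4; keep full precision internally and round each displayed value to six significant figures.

Integral: ∫_10^40 x^6 dx = 2.34043e+10.
Boundary: ½(f(10) + f(40)) = ½(1.00000e+06 + 4.09600e+09) = 2.04850e+09.
Running total after boundary: 2.54528e+10.
k=1: B_{2}/(2)! × [f^{(1)}(40) − f^{(1)}(10)] = 1/12 × (6.14400e+08 − 600000) = 5.11500e+07.
Partial sum through k=1: 2.55039e+10.
k=2: B_{4}/(4)! × [f^{(3)}(40) − f^{(3)}(10)] = −1/720 × (7.68000e+06 − 120000) = -10500.0.
Partial sum through k=2: 2.55039e+10.
k=3: B_{6}/(6)! × [f^{(5)}(40) − f^{(5)}(10)] = 1/30240 × (28800.0 − 7200.00) = 0.714286.
Partial sum through k=3: 2.55039e+10.
k=4: B_{8}/(8)! × [f^{(7)}(40) − f^{(7)}(10)] = −1/1209600 × (0.00000 − 0.00000) = 0.00000.

S_4 ≈ 2.55039e+10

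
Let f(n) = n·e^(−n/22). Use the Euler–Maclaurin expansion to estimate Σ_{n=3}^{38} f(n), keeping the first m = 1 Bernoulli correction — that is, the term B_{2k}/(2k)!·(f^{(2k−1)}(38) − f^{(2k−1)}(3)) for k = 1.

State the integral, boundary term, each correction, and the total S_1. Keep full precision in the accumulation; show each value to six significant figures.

S_1 ≈ 249.847

∫_3^38 x·e^(−x/22) dx evaluates to 245.234.
½[f(3) + f(38)] = ½[2.61758 + 6.75521] = 4.68639.
So far: 249.921.
k=1: B_{2}/(2)! × [f^{(1)}(38) − f^{(1)}(3)] = 1/12 × (-0.129286 − 0.753545) = -0.0735692.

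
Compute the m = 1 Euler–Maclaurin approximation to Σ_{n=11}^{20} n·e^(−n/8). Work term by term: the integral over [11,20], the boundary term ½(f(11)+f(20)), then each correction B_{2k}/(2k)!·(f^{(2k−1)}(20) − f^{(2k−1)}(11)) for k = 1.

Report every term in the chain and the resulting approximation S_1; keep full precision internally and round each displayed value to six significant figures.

The integral term ∫_11^20 x·e^(−x/8) dx = 20.0446.
½[f(11) + f(20)] = ½[2.78124 + 1.64170] = 2.21147.
So far: 22.2560.
k=1: B_{2}/(2)! × [f^{(1)}(20) − f^{(1)}(11)] = 1/12 × (-0.123127 − (-0.0948148)) = -0.00235939.

S_1 ≈ 22.2537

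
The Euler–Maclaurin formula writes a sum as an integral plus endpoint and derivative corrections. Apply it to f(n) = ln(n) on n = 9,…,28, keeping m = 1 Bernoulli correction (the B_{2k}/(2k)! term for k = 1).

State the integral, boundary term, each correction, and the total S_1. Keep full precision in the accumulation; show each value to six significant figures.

The integral term ∫_9^28 ln(x) dx = 54.5267.
Endpoint term: (f(9) + f(28))/2 = (2.19722 + 3.33220)/2 = 2.76471.
So far: 57.2914.
Correction k=1: B_{2}/2! · (f^{(1)}(28) − f^{(1)}(9)) = 1/12 · (0.0357143 − 0.111111) = -0.00628307.

S_1 ≈ 57.2851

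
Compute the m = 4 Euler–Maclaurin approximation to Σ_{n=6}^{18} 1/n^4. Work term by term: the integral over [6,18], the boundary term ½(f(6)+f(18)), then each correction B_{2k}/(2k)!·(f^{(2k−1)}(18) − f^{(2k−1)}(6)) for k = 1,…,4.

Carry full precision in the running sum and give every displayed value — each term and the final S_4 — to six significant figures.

S_4 ≈ 0.00191874

∫_6^18 1/x^4 dx evaluates to 0.00148605.
Endpoint term: (f(6) + f(18))/2 = (0.000771605 + 9.52599e-06)/2 = 0.000390565.
So far: 0.00187662.
k=1: B_{2}/(2)! × [f^{(1)}(18) − f^{(1)}(6)] = 1/12 × (-2.11689e-06 − (-0.000514403)) = 4.26905e-05.
After k=1: 0.00191931.
k=2: B_{4}/(4)! × [f^{(3)}(18) − f^{(3)}(6)] = −1/720 × (-1.96008e-07 − (-0.000428669)) = -5.95102e-07.
After k=2: 0.00191871.
k=3: B_{6}/(6)! × [f^{(5)}(18) − f^{(5)}(6)] = 1/30240 × (-3.38779e-08 − (-0.000666819)) = 2.20498e-08.
After k=3: 0.00191874.
k=4: B_{8}/(8)! × [f^{(7)}(18) − f^{(7)}(6)] = −1/1209600 × (-9.41053e-09 − (-0.00166705)) = -1.37817e-09.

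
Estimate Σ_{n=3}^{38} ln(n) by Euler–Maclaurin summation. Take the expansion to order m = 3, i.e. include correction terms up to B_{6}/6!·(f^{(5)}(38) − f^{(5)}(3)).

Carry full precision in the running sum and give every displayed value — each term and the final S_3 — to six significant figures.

The integral term ∫_3^38 ln(x) dx = 99.9324.
½[f(3) + f(38)] = ½[1.09861 + 3.63759] = 2.36810.
So far: 102.301.
k=1: B_{2}/(2)! × [f^{(1)}(38) − f^{(1)}(3)] = 1/12 × (0.0263158 − 0.333333) = -0.0255848.
Partial sum through k=1: 102.275.
k=2: B_{4}/(4)! × [f^{(3)}(38) − f^{(3)}(3)] = −1/720 × (3.64485e-05 − 0.0740741) = 0.000102830.
Partial sum through k=2: 102.275.
k=3: B_{6}/(6)! × [f^{(5)}(38) − f^{(5)}(3)] = 1/30240 × (3.02896e-07 − 0.0987654) = -3.26604e-06.

S_3 ≈ 102.275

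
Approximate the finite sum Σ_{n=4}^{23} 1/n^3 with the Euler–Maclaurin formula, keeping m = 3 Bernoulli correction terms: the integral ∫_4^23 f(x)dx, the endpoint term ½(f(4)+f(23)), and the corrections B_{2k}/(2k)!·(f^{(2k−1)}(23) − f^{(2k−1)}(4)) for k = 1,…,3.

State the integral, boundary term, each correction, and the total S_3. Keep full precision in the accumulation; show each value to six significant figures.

S_3 ≈ 0.0391150

The integral term ∫_4^23 1/x^3 dx = 0.0303048.
½[f(4) + f(23)] = ½[0.0156250 + 8.21895e-05] = 0.00785359.
So far: 0.0381584.
Order-1 term: 1/12 · (-1.07204e-05 − (-0.0117188)) = 0.000975669.
Running total after k=1: 0.0391341.
Order-2 term: −1/720 · (-4.05307e-07 − (-0.0146484)) = -2.03445e-05.
Running total after k=2: 0.0391137.
Order-3 term: 1/30240 · (-3.21794e-08 − (-0.0384521)) = 1.27156e-06.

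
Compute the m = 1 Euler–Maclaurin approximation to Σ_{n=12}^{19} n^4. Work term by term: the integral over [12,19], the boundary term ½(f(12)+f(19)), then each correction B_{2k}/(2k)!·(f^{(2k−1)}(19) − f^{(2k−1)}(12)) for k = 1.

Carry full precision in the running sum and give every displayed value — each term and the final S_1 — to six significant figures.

S_1 ≈ 522692

∫_12^19 x^4 dx evaluates to 445453.
Endpoint term: (f(12) + f(19))/2 = (20736.0 + 130321)/2 = 75528.5.
So far: 520982.
Correction k=1: B_{2}/2! · (f^{(1)}(19) − f^{(1)}(12)) = 1/12 · (27436.0 − 6912.00) = 1710.33.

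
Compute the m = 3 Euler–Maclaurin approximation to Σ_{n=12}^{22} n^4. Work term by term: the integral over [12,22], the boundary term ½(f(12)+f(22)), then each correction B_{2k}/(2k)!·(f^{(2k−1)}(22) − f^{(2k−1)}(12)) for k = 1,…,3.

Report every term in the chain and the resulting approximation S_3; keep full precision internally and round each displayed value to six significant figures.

Integral: ∫_12^22 x^4 dx = 980960.
Boundary: ½(f(12) + f(22)) = ½(20736.0 + 234256) = 127496.
So far: 1.10846e+06.
k=1: B_{2}/(2)! × [f^{(1)}(22) − f^{(1)}(12)] = 1/12 × (42592.0 − 6912.00) = 2973.33.
Running total after k=1: 1.11143e+06.
k=2: B_{4}/(4)! × [f^{(3)}(22) − f^{(3)}(12)] = −1/720 × (528.000 − 288.000) = -0.333333.
Running total after k=2: 1.11143e+06.
k=3: B_{6}/(6)! × [f^{(5)}(22) − f^{(5)}(12)] = 1/30240 × (0.00000 − 0.00000) = 0.00000.

S_3 ≈ 1.11143e+06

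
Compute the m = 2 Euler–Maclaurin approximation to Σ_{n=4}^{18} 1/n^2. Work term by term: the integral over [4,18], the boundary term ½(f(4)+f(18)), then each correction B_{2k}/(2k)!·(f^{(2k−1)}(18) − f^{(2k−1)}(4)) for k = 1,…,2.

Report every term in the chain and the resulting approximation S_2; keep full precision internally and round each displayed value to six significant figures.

∫_4^18 1/x^2 dx evaluates to 0.194444.
Boundary: ½(f(4) + f(18)) = ½(0.0625000 + 0.00308642) = 0.0327932.
So far: 0.227238.
Correction k=1: B_{2}/2! · (f^{(1)}(18) − f^{(1)}(4)) = 1/12 · (-0.000342936 − (-0.0312500)) = 0.00257559.
Partial sum through k=1: 0.229813.
Correction k=2: B_{4}/4! · (f^{(3)}(18) − f^{(3)}(4)) = −1/720 · (-1.27013e-05 − (-0.0234375)) = -3.25344e-05.

S_2 ≈ 0.229781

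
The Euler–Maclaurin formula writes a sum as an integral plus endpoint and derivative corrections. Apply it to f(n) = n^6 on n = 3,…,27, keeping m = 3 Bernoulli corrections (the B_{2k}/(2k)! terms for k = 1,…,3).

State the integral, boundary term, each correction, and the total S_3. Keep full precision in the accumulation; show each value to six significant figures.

S_3 ≈ 1.69522e+09

Integral: ∫_3^27 x^6 dx = 1.49434e+09.
Endpoint term: (f(3) + f(27))/2 = (729.000 + 3.87420e+08)/2 = 1.93711e+08.
Running total after boundary: 1.68805e+09.
Correction k=1: B_{2}/2! · (f^{(1)}(27) − f^{(1)}(3)) = 1/12 · (8.60934e+07 − 1458.00) = 7.17433e+06.
After k=1: 1.69522e+09.
Correction k=2: B_{4}/4! · (f^{(3)}(27) − f^{(3)}(3)) = −1/720 · (2.36196e+06 − 3240.00) = -3276.00.
After k=2: 1.69522e+09.
Correction k=3: B_{6}/6! · (f^{(5)}(27) − f^{(5)}(3)) = 1/30240 · (19440.0 − 2160.00) = 0.571429.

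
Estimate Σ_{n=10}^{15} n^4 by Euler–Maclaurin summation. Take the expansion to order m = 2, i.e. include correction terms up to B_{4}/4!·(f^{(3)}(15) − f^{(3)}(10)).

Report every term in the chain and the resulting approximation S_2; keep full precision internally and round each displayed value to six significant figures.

Integral: ∫_10^15 x^4 dx = 131875.
½[f(10) + f(15)] = ½[10000.0 + 50625.0] = 30312.5.
So far: 162188.
k=1: B_{2}/(2)! × [f^{(1)}(15) − f^{(1)}(10)] = 1/12 × (13500.0 − 4000.00) = 791.667.
Running total after k=1: 162979.
k=2: B_{4}/(4)! × [f^{(3)}(15) − f^{(3)}(10)] = −1/720 × (360.000 − 240.000) = -0.166667.

S_2 ≈ 162979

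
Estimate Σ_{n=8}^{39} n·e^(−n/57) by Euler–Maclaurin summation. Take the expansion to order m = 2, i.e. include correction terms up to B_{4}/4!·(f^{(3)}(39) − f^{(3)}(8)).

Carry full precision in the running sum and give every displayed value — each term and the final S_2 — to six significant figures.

S_2 ≈ 472.547

∫_8^39 x·e^(−x/57) dx evaluates to 459.282.
½[f(8) + f(39)] = ½[6.95243 + 19.6750] = 13.3137.
Running total after boundary: 472.596.
k=1: B_{2}/(2)! × [f^{(1)}(39) − f^{(1)}(8)] = 1/12 × (0.159312 − 0.747081) = -0.0489807.
Running total after k=1: 472.547.
k=2: B_{4}/(4)! × [f^{(3)}(39) − f^{(3)}(8)] = −1/720 × (0.000359584 − 0.000764908) = 5.62950e-07.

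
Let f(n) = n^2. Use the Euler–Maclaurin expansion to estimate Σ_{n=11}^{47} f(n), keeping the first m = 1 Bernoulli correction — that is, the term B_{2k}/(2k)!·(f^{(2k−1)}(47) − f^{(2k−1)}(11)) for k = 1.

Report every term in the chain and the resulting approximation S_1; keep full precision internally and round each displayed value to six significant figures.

∫_11^47 x^2 dx evaluates to 34164.0.
½[f(11) + f(47)] = ½[121.000 + 2209.00] = 1165.00.
So far: 35329.0.
Order-1 term: 1/12 · (94.0000 − 22.0000) = 6.00000.

S_1 ≈ 35335.0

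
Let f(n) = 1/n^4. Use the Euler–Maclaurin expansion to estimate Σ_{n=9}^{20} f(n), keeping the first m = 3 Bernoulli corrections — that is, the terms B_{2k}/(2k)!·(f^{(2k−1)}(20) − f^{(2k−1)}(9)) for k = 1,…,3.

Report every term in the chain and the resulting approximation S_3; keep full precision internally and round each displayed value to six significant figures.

The integral term ∫_9^20 1/x^4 dx = 0.000415581.
Boundary: ½(f(9) + f(20)) = ½(0.000152416 + 6.25000e-06) = 7.93329e-05.
Integral + boundary = 0.000494914.
Order-1 term: 1/12 · (-1.25000e-06 − (-6.77404e-05)) = 5.54086e-06.
Partial sum through k=1: 0.000500454.
Order-2 term: −1/720 · (-9.37500e-08 − (-2.50890e-05)) = -3.47157e-08.
Partial sum through k=2: 0.000500420.
Order-3 term: 1/30240 · (-1.31250e-08 − (-1.73455e-05)) = 5.73160e-10.

S_3 ≈ 0.000500420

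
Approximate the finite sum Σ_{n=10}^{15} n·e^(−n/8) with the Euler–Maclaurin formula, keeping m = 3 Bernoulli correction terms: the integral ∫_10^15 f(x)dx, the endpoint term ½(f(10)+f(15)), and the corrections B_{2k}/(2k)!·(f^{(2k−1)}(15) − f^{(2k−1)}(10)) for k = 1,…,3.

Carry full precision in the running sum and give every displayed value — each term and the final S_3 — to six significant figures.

Integral: ∫_10^15 x·e^(−x/8) dx = 13.0394.
Endpoint term: (f(10) + f(15))/2 = (2.86505 + 2.30032)/2 = 2.58269.
Integral + boundary = 15.6221.
k=1: B_{2}/(2)! × [f^{(1)}(15) − f^{(1)}(10)] = 1/12 × (-0.134186 − (-0.0716262)) = -0.00521328.
After k=1: 15.6168.
k=2: B_{4}/(4)! × [f^{(3)}(15) − f^{(3)}(10)] = −1/720 × (0.00269569 − 0.00783412) = 7.13670e-06.
After k=2: 15.6169.
k=3: B_{6}/(6)! × [f^{(5)}(15) − f^{(5)}(10)] = 1/30240 × (0.000117001 − 0.000262303) = -4.80497e-09.

S_3 ≈ 15.6169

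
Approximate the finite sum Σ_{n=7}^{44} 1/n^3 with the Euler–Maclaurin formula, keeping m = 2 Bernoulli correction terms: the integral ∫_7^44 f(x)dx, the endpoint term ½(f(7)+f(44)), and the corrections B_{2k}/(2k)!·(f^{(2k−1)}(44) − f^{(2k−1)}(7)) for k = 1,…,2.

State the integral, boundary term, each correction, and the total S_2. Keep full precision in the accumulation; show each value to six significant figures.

S_2 ≈ 0.0115128

The integral term ∫_7^44 1/x^3 dx = 0.00994582.
Endpoint term: (f(7) + f(44))/2 = (0.00291545 + 1.17393e-05)/2 = 0.00146360.
Running total after boundary: 0.0114094.
Correction k=1: B_{2}/2! · (f^{(1)}(44) − f^{(1)}(7)) = 1/12 · (-8.00406e-07 − (-0.00124948)) = 0.000104057.
Running total after k=1: 0.0115135.
Correction k=2: B_{4}/4! · (f^{(3)}(44) − f^{(3)}(7)) = −1/720 · (-8.26866e-09 − (-0.000509992)) = -7.08310e-07.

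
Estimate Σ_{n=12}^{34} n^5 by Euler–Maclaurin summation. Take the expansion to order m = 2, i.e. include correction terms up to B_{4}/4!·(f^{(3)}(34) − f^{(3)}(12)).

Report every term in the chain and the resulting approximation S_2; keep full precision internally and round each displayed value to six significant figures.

S_2 ≈ 2.80360e+08

Integral: ∫_12^34 x^5 dx = 2.56970e+08.
½[f(12) + f(34)] = ½[248832 + 4.54354e+07] = 2.28421e+07.
Integral + boundary = 2.79812e+08.
k=1: B_{2}/(2)! × [f^{(1)}(34) − f^{(1)}(12)] = 1/12 × (6.68168e+06 − 103680) = 548167.
Partial sum through k=1: 2.80360e+08.
k=2: B_{4}/(4)! × [f^{(3)}(34) − f^{(3)}(12)] = −1/720 × (69360.0 − 8640.00) = -84.3333.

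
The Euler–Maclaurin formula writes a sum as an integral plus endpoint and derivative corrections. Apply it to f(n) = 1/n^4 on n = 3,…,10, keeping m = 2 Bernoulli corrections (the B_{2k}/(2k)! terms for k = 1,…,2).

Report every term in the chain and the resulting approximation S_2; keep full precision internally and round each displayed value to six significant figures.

Integral: ∫_3^10 1/x^4 dx = 0.0120123.
½[f(3) + f(10)] = ½[0.0123457 + 0.000100000] = 0.00622284.
Running total after boundary: 0.0182352.
Order-1 term: 1/12 · (-4.00000e-05 − (-0.0164609)) = 0.00136841.
After k=1: 0.0196036.
Order-2 term: −1/720 · (-1.20000e-05 − (-0.0548697)) = -7.61912e-05.

S_2 ≈ 0.0195274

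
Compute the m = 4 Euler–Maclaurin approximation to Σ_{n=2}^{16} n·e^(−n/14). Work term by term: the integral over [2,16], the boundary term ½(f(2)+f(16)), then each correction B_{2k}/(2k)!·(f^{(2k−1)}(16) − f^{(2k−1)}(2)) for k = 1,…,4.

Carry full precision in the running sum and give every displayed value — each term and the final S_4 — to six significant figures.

∫_2^16 x·e^(−x/14) dx evaluates to 60.2399.
½[f(2) + f(16)] = ½[1.73376 + 5.10250] = 3.41813.
Integral + boundary = 63.6580.
Order-1 term: 1/12 · (-0.0455581 − 0.743038) = -0.0657164.
Partial sum through k=1: 63.5923.
Order-2 term: −1/720 · (0.00302171 − 0.0126367) = 1.33542e-05.
Partial sum through k=2: 63.5923.
Order-3 term: 1/30240 · (3.20197e-05 − 0.000109604) = -2.56562e-09.
Partial sum through k=3: 63.5923.
Order-4 term: −1/1209600 · (2.48074e-07 − 7.89465e-07) = 4.47579e-13.

S_4 ≈ 63.5923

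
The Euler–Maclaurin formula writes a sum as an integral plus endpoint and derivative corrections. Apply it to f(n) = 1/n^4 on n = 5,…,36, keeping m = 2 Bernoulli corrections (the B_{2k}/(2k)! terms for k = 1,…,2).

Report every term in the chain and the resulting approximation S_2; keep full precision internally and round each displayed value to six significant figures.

S_2 ≈ 0.00356435

∫_5^36 1/x^4 dx evaluates to 0.00265952.
Boundary: ½(f(5) + f(36)) = ½(0.00160000 + 5.95374e-07) = 0.000800298.
So far: 0.00345982.
Order-1 term: 1/12 · (-6.61527e-08 − (-0.00128000)) = 0.000106661.
Partial sum through k=1: 0.00356648.
Order-2 term: −1/720 · (-1.53131e-09 − (-0.00153600)) = -2.13333e-06.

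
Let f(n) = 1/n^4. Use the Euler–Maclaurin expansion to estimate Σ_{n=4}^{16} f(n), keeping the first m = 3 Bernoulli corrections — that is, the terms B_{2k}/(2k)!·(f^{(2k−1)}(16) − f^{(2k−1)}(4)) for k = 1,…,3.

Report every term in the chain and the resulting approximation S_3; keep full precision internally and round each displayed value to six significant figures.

∫_4^16 1/x^4 dx evaluates to 0.00512695.
½[f(4) + f(16)] = ½[0.00390625 + 1.52588e-05] = 0.00196075.
Running total after boundary: 0.00708771.
Correction k=1: B_{2}/2! · (f^{(1)}(16) − f^{(1)}(4)) = 1/12 · (-3.81470e-06 − (-0.00390625)) = 0.000325203.
Running total after k=1: 0.00741291.
Correction k=2: B_{4}/4! · (f^{(3)}(16) − f^{(3)}(4)) = −1/720 · (-4.47035e-07 − (-0.00732422)) = -1.01719e-05.
Running total after k=2: 0.00740274.
Correction k=3: B_{6}/6! · (f^{(5)}(16) − f^{(5)}(4)) = 1/30240 · (-9.77889e-08 − (-0.0256348)) = 8.47707e-07.

S_3 ≈ 0.00740359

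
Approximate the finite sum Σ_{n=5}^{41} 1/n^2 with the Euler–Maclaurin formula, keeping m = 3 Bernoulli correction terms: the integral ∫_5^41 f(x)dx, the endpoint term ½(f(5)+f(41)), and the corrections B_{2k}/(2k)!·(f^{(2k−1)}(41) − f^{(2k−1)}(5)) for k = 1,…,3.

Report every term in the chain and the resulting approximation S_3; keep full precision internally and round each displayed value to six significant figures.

S_3 ≈ 0.197228

∫_5^41 1/x^2 dx evaluates to 0.175610.
Boundary: ½(f(5) + f(41)) = ½(0.0400000 + 0.000594884) = 0.0202974.
So far: 0.195907.
k=1: B_{2}/(2)! × [f^{(1)}(41) − f^{(1)}(5)] = 1/12 × (-2.90187e-05 − (-0.0160000)) = 0.00133092.
Partial sum through k=1: 0.197238.
k=2: B_{4}/(4)! × [f^{(3)}(41) − f^{(3)}(5)] = −1/720 × (-2.07153e-07 − (-0.00768000)) = -1.06664e-05.
Partial sum through k=2: 0.197227.
k=3: B_{6}/(6)! × [f^{(5)}(41) − f^{(5)}(5)] = 1/30240 × (-3.69697e-09 − (-0.00921600)) = 3.04762e-07.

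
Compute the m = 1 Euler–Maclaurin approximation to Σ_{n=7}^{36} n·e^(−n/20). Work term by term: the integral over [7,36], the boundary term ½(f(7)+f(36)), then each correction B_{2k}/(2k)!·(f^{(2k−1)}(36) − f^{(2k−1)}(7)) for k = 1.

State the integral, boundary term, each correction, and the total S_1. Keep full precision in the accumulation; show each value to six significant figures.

S_1 ≈ 200.789

∫_7^36 x·e^(−x/20) dx evaluates to 195.397.
Endpoint term: (f(7) + f(36))/2 = (4.93282 + 5.95076)/2 = 5.44179.
Running total after boundary: 200.839.
Correction k=1: B_{2}/2! · (f^{(1)}(36) − f^{(1)}(7)) = 1/12 · (-0.132239 − 0.458047) = -0.0491905.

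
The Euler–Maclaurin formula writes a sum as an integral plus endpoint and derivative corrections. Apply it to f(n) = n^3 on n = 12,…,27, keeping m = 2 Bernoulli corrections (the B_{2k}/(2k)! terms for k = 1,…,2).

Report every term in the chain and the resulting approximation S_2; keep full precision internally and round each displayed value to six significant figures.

∫_12^27 x^3 dx evaluates to 127676.
½[f(12) + f(27)] = ½[1728.00 + 19683.0] = 10705.5.
Integral + boundary = 138382.
Order-1 term: 1/12 · (2187.00 − 432.000) = 146.250.
Partial sum through k=1: 138528.
Order-2 term: −1/720 · (6.00000 − 6.00000) = 0.00000.

S_2 ≈ 138528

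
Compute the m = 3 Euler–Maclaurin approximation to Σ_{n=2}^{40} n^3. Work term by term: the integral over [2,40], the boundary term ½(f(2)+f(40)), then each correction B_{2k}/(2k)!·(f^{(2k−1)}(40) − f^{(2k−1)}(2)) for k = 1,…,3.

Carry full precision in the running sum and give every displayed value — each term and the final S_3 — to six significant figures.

S_3 ≈ 672399

The integral term ∫_2^40 x^3 dx = 639996.
Endpoint term: (f(2) + f(40))/2 = (8.00000 + 64000.0)/2 = 32004.0.
Running total after boundary: 672000.
k=1: B_{2}/(2)! × [f^{(1)}(40) − f^{(1)}(2)] = 1/12 × (4800.00 − 12.0000) = 399.000.
Running total after k=1: 672399.
k=2: B_{4}/(4)! × [f^{(3)}(40) − f^{(3)}(2)] = −1/720 × (6.00000 − 6.00000) = 0.00000.
Running total after k=2: 672399.
k=3: B_{6}/(6)! × [f^{(5)}(40) − f^{(5)}(2)] = 1/30240 × (0.00000 − 0.00000) = 0.00000.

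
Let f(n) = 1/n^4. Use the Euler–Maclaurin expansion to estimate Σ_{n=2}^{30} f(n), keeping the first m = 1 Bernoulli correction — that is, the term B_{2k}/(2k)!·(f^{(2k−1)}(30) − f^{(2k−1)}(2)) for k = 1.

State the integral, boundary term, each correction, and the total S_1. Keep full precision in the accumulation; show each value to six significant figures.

∫_2^30 1/x^4 dx evaluates to 0.0416543.
Boundary: ½(f(2) + f(30)) = ½(0.0625000 + 1.23457e-06) = 0.0312506.
Running total after boundary: 0.0729049.
Order-1 term: 1/12 · (-1.64609e-07 − (-0.125000)) = 0.0104167.

S_1 ≈ 0.0833216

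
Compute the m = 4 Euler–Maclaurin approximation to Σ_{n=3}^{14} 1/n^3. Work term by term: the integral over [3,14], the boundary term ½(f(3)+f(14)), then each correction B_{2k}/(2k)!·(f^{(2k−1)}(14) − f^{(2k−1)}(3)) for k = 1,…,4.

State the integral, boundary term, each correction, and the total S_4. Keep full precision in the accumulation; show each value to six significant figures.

S_4 ≈ 0.0746810

The integral term ∫_3^14 1/x^3 dx = 0.0530045.
Endpoint term: (f(3) + f(14))/2 = (0.0370370 + 0.000364431)/2 = 0.0187007.
So far: 0.0717053.
k=1: B_{2}/(2)! × [f^{(1)}(14) − f^{(1)}(3)] = 1/12 × (-7.80925e-05 − (-0.0370370)) = 0.00307991.
After k=1: 0.0747852.
k=2: B_{4}/(4)! × [f^{(3)}(14) − f^{(3)}(3)] = −1/720 × (-7.96862e-06 − (-0.0823045)) = -0.000114301.
After k=2: 0.0746709.
k=3: B_{6}/(6)! × [f^{(5)}(14) − f^{(5)}(3)] = 1/30240 × (-1.70756e-06 − (-0.384088)) = 1.27013e-05.
After k=3: 0.0746836.
k=4: B_{8}/(8)! × [f^{(7)}(14) − f^{(7)}(3)] = −1/1209600 × (-6.27267e-07 − (-3.07270)) = -2.54026e-06.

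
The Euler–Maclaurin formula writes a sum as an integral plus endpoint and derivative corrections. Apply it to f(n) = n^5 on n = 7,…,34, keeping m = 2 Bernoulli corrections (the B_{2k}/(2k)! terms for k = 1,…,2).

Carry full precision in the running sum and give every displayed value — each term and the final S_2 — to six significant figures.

The integral term ∫_7^34 x^5 dx = 2.57448e+08.
Endpoint term: (f(7) + f(34))/2 = (16807.0 + 4.54354e+07)/2 = 2.27261e+07.
Integral + boundary = 2.80174e+08.
Correction k=1: B_{2}/2! · (f^{(1)}(34) − f^{(1)}(7)) = 1/12 · (6.68168e+06 − 12005.0) = 555806.
Running total after k=1: 2.80730e+08.
Correction k=2: B_{4}/4! · (f^{(3)}(34) − f^{(3)}(7)) = −1/720 · (69360.0 − 2940.00) = -92.2500.

S_2 ≈ 2.80730e+08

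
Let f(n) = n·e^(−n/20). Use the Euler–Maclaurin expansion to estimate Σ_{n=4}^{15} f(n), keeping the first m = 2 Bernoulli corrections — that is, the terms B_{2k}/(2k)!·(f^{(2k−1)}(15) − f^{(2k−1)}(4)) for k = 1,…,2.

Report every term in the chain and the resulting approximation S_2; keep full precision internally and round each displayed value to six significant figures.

Integral: ∫_4^15 x·e^(−x/20) dx = 62.3342.
Boundary: ½(f(4) + f(15)) = ½(3.27492 + 7.08550) = 5.18021.
So far: 67.5144.
Order-1 term: 1/12 · (0.118092 − 0.654985) = -0.0447411.
Partial sum through k=1: 67.4696.
Order-2 term: −1/720 · (0.00265706 − 0.00573112) = 4.26952e-06.

S_2 ≈ 67.4696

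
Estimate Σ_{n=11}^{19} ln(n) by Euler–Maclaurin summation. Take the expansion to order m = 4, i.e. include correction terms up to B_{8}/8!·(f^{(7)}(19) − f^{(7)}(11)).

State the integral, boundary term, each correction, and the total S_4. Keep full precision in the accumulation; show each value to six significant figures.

∫_11^19 ln(x) dx evaluates to 21.5675.
Endpoint term: (f(11) + f(19))/2 = (2.39790 + 2.94444)/2 = 2.67117.
Running total after boundary: 24.2387.
Order-1 term: 1/12 · (0.0526316 − 0.0909091) = -0.00318979.
Running total after k=1: 24.2355.
Order-2 term: −1/720 · (0.000291588 − 0.00150263) = 1.68200e-06.
Running total after k=2: 24.2355.
Order-3 term: 1/30240 · (9.69267e-06 − 0.000149021) = -4.60742e-09.
Running total after k=3: 24.2355.
Order-4 term: −1/1209600 · (8.05485e-07 − 3.69474e-05) = 2.98792e-11.

S_4 ≈ 24.2355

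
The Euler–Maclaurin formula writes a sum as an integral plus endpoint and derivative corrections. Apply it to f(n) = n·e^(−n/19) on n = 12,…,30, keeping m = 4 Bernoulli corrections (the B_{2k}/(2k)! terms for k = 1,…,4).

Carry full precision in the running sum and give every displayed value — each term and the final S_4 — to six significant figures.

S_4 ≈ 127.494

The integral term ∫_12^30 x·e^(−x/19) dx = 121.237.
Boundary: ½(f(12) + f(30)) = ½(6.38102 + 6.18576) = 6.28339.
So far: 127.520.
Correction k=1: B_{2}/2! · (f^{(1)}(30) − f^{(1)}(12)) = 1/12 · (-0.119374 − 0.195908) = -0.0262736.
After k=1: 127.494.
Correction k=2: B_{4}/4! · (f^{(3)}(30) − f^{(3)}(12)) = −1/720 · (0.000811661 − 0.00348867) = 3.71807e-06.
After k=2: 127.494.
Correction k=3: B_{6}/6! · (f^{(5)}(30) − f^{(5)}(12)) = 1/30240 · (5.41274e-06 − 1.78246e-05) = -4.10444e-10.
After k=3: 127.494.
Correction k=4: B_{8}/8! · (f^{(7)}(30) − f^{(7)}(12)) = −1/1209600 · (2.37593e-08 − 7.19812e-08) = 3.98660e-14.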